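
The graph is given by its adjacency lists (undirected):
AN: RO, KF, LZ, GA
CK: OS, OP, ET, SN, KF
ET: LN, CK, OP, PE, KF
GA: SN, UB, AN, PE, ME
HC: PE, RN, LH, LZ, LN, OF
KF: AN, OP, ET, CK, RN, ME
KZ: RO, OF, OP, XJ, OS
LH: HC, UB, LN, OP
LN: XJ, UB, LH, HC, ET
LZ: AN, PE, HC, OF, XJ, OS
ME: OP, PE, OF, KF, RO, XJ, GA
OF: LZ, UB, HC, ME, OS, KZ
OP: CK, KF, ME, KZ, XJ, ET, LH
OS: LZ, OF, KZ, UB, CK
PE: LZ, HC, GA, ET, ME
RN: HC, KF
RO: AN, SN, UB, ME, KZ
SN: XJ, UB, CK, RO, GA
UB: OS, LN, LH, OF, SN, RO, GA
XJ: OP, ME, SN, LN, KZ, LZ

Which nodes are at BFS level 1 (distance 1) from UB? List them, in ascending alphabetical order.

Level 0: UB
Level 1: GA, LH, LN, OF, OS, RO, SN
Level 2: AN, CK, ET, HC, KZ, LZ, ME, OP, PE, XJ
Level 3: KF, RN

GA, LH, LN, OF, OS, RO, SN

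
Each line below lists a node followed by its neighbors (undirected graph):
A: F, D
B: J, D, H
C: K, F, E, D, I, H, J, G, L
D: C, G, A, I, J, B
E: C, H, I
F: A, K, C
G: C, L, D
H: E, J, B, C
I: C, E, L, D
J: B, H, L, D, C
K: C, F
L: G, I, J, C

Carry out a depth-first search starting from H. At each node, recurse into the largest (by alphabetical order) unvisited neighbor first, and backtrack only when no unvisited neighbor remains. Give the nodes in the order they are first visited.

Visit H
H → J
J → L
L → I
I → E
E → C
C → K
K → F
F → A
A → D
D → G
D → B

H, J, L, I, E, C, K, F, A, D, G, B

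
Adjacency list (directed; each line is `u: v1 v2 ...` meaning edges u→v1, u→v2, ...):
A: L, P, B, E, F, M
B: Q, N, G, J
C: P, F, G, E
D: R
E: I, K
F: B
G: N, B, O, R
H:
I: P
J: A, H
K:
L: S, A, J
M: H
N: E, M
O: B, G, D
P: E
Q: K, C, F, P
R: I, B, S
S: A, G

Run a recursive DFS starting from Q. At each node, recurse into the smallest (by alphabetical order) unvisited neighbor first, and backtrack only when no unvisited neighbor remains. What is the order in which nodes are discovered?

Visit Q
Q → C
C → E
E → I
I → P
E → K
C → F
F → B
B → G
G → N
N → M
M → H
G → O
O → D
D → R
R → S
S → A
A → L
L → J

Q → C → E → I → P → K → F → B → G → N → M → H → O → D → R → S → A → L → J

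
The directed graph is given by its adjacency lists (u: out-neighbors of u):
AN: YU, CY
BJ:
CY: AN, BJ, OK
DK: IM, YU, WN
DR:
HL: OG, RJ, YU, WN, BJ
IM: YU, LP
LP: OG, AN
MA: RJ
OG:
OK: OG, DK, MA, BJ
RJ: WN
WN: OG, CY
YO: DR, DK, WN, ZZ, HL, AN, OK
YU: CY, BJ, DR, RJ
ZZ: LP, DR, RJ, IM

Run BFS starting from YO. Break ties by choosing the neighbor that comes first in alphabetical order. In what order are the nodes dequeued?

YO, AN, DK, DR, HL, OK, WN, ZZ, CY, YU, IM, BJ, OG, RJ, MA, LP

Visit YO; enqueue AN, DK, DR, HL, OK, WN, ZZ → queue [AN, DK, DR, HL, OK, WN, ZZ]
Visit AN; enqueue CY, YU → queue [DK, DR, HL, OK, WN, ZZ, CY, YU]
Visit DK; enqueue IM → queue [DR, HL, OK, WN, ZZ, CY, YU, IM]
Visit DR → queue [HL, OK, WN, ZZ, CY, YU, IM]
Visit HL; enqueue BJ, OG, RJ → queue [OK, WN, ZZ, CY, YU, IM, BJ, OG, RJ]
Visit OK; enqueue MA → queue [WN, ZZ, CY, YU, IM, BJ, OG, RJ, MA]
Visit WN → queue [ZZ, CY, YU, IM, BJ, OG, RJ, MA]
Visit ZZ; enqueue LP → queue [CY, YU, IM, BJ, OG, RJ, MA, LP]
Visit CY → queue [YU, IM, BJ, OG, RJ, MA, LP]
Visit YU → queue [IM, BJ, OG, RJ, MA, LP]
Visit IM → queue [BJ, OG, RJ, MA, LP]
Visit BJ → queue [OG, RJ, MA, LP]
Visit OG → queue [RJ, MA, LP]
Visit RJ → queue [MA, LP]
Visit MA → queue [LP]
Visit LP → queue []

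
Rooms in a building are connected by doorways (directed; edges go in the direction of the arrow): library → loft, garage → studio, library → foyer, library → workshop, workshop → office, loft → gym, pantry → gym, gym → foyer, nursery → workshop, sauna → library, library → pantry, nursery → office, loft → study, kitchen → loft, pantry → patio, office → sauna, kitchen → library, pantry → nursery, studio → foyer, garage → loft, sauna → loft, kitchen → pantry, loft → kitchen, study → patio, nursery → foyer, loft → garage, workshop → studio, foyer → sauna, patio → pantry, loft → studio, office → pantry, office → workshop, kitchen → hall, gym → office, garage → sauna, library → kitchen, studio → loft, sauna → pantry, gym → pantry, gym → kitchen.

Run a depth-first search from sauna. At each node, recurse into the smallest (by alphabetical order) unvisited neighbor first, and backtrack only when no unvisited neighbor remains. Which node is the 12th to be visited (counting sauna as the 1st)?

Visit sauna
sauna → library
library → foyer
library → kitchen
kitchen → hall
kitchen → loft
loft → garage
garage → studio
loft → gym
gym → office
office → pantry
pantry → nursery
nursery → workshop
pantry → patio
loft → study

Visit order: sauna, library, foyer, kitchen, hall, loft, garage, studio, gym, office, pantry, nursery, workshop, patio, study

nursery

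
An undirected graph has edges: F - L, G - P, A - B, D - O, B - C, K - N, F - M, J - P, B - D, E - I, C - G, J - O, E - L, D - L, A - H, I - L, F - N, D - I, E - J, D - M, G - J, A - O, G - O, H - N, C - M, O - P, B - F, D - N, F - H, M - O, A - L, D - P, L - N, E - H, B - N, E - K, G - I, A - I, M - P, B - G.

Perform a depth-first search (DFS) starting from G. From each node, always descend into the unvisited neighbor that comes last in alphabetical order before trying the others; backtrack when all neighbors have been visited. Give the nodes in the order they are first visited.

Visit G
G → P
P → O
O → M
M → F
F → N
N → L
L → I
I → E
E → K
E → J
E → H
H → A
A → B
B → D
B → C

G, P, O, M, F, N, L, I, E, K, J, H, A, B, D, C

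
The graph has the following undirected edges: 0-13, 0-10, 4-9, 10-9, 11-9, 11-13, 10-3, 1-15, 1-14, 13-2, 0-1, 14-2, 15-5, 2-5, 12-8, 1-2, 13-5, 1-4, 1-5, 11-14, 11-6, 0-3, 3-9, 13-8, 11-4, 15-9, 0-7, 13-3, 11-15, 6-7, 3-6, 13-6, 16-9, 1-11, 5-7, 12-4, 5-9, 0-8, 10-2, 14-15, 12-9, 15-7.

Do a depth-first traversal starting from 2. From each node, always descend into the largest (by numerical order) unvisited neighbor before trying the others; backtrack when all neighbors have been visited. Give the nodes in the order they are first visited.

2 → 14 → 15 → 11 → 13 → 8 → 12 → 9 → 16 → 10 → 3 → 6 → 7 → 5 → 1 → 4 → 0

Visit 2
2 → 14
14 → 15
15 → 11
11 → 13
13 → 8
8 → 12
12 → 9
9 → 16
9 → 10
10 → 3
3 → 6
6 → 7
7 → 5
5 → 1
1 → 4
1 → 0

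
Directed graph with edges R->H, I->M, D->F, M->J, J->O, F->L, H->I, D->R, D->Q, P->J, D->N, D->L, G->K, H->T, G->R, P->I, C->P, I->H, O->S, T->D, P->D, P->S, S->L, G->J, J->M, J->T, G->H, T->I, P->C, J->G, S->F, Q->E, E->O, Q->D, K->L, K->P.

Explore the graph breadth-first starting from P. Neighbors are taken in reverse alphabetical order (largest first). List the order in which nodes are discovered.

P → S → J → I → D → C → L → F → T → O → M → G → H → R → Q → N → K → E

Visit P; enqueue S, J, I, D, C → queue [S, J, I, D, C]
Visit S; enqueue L, F → queue [J, I, D, C, L, F]
Visit J; enqueue T, O, M, G → queue [I, D, C, L, F, T, O, M, G]
Visit I; enqueue H → queue [D, C, L, F, T, O, M, G, H]
Visit D; enqueue R, Q, N → queue [C, L, F, T, O, M, G, H, R, Q, N]
Visit C → queue [L, F, T, O, M, G, H, R, Q, N]
Visit L → queue [F, T, O, M, G, H, R, Q, N]
Visit F → queue [T, O, M, G, H, R, Q, N]
Visit T → queue [O, M, G, H, R, Q, N]
Visit O → queue [M, G, H, R, Q, N]
Visit M → queue [G, H, R, Q, N]
Visit G; enqueue K → queue [H, R, Q, N, K]
Visit H → queue [R, Q, N, K]
Visit R → queue [Q, N, K]
Visit Q; enqueue E → queue [N, K, E]
Visit N → queue [K, E]
Visit K → queue [E]
Visit E → queue []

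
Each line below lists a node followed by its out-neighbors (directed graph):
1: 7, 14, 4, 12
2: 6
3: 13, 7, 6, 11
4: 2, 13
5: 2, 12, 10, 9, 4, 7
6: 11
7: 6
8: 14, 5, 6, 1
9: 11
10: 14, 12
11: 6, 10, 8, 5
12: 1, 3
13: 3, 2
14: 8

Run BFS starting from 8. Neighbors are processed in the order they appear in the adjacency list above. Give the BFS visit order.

Visit 8; enqueue 14, 5, 6, 1 → queue [14, 5, 6, 1]
Visit 14 → queue [5, 6, 1]
Visit 5; enqueue 2, 12, 10, 9, 4, 7 → queue [6, 1, 2, 12, 10, 9, 4, 7]
Visit 6; enqueue 11 → queue [1, 2, 12, 10, 9, 4, 7, 11]
Visit 1 → queue [2, 12, 10, 9, 4, 7, 11]
Visit 2 → queue [12, 10, 9, 4, 7, 11]
Visit 12; enqueue 3 → queue [10, 9, 4, 7, 11, 3]
Visit 10 → queue [9, 4, 7, 11, 3]
Visit 9 → queue [4, 7, 11, 3]
Visit 4; enqueue 13 → queue [7, 11, 3, 13]
Visit 7 → queue [11, 3, 13]
Visit 11 → queue [3, 13]
Visit 3 → queue [13]
Visit 13 → queue []

8 14 5 6 1 2 12 10 9 4 7 11 3 13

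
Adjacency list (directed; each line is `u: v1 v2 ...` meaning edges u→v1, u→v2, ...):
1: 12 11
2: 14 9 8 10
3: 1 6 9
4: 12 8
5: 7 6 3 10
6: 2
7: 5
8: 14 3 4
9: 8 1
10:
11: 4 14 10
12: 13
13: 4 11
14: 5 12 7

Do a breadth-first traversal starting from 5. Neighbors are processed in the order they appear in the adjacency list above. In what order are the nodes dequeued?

5, 7, 6, 3, 10, 2, 1, 9, 14, 8, 12, 11, 4, 13

Visit 5; enqueue 7, 6, 3, 10 → queue [7, 6, 3, 10]
Visit 7 → queue [6, 3, 10]
Visit 6; enqueue 2 → queue [3, 10, 2]
Visit 3; enqueue 1, 9 → queue [10, 2, 1, 9]
Visit 10 → queue [2, 1, 9]
Visit 2; enqueue 14, 8 → queue [1, 9, 14, 8]
Visit 1; enqueue 12, 11 → queue [9, 14, 8, 12, 11]
Visit 9 → queue [14, 8, 12, 11]
Visit 14 → queue [8, 12, 11]
Visit 8; enqueue 4 → queue [12, 11, 4]
Visit 12; enqueue 13 → queue [11, 4, 13]
Visit 11 → queue [4, 13]
Visit 4 → queue [13]
Visit 13 → queue []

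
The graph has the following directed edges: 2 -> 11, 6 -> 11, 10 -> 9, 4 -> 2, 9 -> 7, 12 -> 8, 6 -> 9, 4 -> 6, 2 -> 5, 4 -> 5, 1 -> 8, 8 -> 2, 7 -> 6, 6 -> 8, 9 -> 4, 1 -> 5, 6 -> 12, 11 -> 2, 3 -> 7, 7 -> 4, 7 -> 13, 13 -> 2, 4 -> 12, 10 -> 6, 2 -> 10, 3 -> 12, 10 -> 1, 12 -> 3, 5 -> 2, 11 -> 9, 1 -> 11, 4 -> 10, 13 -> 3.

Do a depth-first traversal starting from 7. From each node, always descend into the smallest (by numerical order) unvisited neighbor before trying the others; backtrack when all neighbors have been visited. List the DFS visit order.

7 -> 4 -> 2 -> 5 -> 10 -> 1 -> 8 -> 11 -> 9 -> 6 -> 12 -> 3 -> 13

Visit 7
7 → 4
4 → 2
2 → 5
2 → 10
10 → 1
1 → 8
1 → 11
11 → 9
10 → 6
6 → 12
12 → 3
7 → 13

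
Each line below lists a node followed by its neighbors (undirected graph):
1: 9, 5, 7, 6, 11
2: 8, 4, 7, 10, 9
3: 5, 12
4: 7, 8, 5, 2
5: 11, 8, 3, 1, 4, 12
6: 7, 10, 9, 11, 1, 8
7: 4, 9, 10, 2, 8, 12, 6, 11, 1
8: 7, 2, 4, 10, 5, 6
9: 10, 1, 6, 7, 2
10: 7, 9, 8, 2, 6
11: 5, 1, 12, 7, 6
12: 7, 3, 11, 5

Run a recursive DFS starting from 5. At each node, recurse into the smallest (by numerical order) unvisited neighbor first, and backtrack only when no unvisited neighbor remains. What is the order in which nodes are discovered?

Visit 5
5 → 1
1 → 6
6 → 7
7 → 2
2 → 4
4 → 8
8 → 10
10 → 9
7 → 11
11 → 12
12 → 3

5 1 6 7 2 4 8 10 9 11 12 3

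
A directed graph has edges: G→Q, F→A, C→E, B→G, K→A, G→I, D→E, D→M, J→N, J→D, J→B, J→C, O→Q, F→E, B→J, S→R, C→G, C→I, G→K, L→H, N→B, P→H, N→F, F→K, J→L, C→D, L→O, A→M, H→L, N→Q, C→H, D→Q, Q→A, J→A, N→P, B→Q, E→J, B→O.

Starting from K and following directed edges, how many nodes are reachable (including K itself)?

BFS from K visits: K, A, M
Reachable nodes: 3 of 19 total.

3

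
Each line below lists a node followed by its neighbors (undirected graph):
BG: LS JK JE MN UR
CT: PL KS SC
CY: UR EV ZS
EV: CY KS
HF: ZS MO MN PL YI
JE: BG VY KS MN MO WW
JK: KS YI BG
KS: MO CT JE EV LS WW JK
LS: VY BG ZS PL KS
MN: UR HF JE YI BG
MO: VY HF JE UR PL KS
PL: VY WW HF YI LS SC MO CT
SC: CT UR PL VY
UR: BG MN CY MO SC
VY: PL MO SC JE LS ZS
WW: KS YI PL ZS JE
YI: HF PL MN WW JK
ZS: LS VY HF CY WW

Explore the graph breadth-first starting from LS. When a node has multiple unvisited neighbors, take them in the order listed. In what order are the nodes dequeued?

Visit LS; enqueue VY, BG, ZS, PL, KS → queue [VY, BG, ZS, PL, KS]
Visit VY; enqueue MO, SC, JE → queue [BG, ZS, PL, KS, MO, SC, JE]
Visit BG; enqueue JK, MN, UR → queue [ZS, PL, KS, MO, SC, JE, JK, MN, UR]
Visit ZS; enqueue HF, CY, WW → queue [PL, KS, MO, SC, JE, JK, MN, UR, HF, CY, WW]
Visit PL; enqueue YI, CT → queue [KS, MO, SC, JE, JK, MN, UR, HF, CY, WW, YI, CT]
Visit KS; enqueue EV → queue [MO, SC, JE, JK, MN, UR, HF, CY, WW, YI, CT, EV]
Visit MO → queue [SC, JE, JK, MN, UR, HF, CY, WW, YI, CT, EV]
Visit SC → queue [JE, JK, MN, UR, HF, CY, WW, YI, CT, EV]
Visit JE → queue [JK, MN, UR, HF, CY, WW, YI, CT, EV]
Visit JK → queue [MN, UR, HF, CY, WW, YI, CT, EV]
Visit MN → queue [UR, HF, CY, WW, YI, CT, EV]
Visit UR → queue [HF, CY, WW, YI, CT, EV]
Visit HF → queue [CY, WW, YI, CT, EV]
Visit CY → queue [WW, YI, CT, EV]
Visit WW → queue [YI, CT, EV]
Visit YI → queue [CT, EV]
Visit CT → queue [EV]
Visit EV → queue []

LS, VY, BG, ZS, PL, KS, MO, SC, JE, JK, MN, UR, HF, CY, WW, YI, CT, EV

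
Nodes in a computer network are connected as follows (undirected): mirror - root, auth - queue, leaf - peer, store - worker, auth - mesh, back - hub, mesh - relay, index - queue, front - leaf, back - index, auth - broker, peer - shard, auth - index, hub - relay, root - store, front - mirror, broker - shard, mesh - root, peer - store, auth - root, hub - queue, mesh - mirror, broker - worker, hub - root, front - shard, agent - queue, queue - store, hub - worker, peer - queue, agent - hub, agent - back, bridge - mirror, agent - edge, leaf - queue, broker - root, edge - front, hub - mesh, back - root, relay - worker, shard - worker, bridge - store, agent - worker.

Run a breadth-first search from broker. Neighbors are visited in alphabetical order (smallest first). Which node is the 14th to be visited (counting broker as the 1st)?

peer

Visit broker; enqueue auth, root, shard, worker → queue [auth, root, shard, worker]
Visit auth; enqueue index, mesh, queue → queue [root, shard, worker, index, mesh, queue]
Visit root; enqueue back, hub, mirror, store → queue [shard, worker, index, mesh, queue, back, hub, mirror, store]
Visit shard; enqueue front, peer → queue [worker, index, mesh, queue, back, hub, mirror, store, front, peer]
Visit worker; enqueue agent, relay → queue [index, mesh, queue, back, hub, mirror, store, front, peer, agent, relay]
Visit index → queue [mesh, queue, back, hub, mirror, store, front, peer, agent, relay]
Visit mesh → queue [queue, back, hub, mirror, store, front, peer, agent, relay]
Visit queue; enqueue leaf → queue [back, hub, mirror, store, front, peer, agent, relay, leaf]
Visit back → queue [hub, mirror, store, front, peer, agent, relay, leaf]
Visit hub → queue [mirror, store, front, peer, agent, relay, leaf]
Visit mirror; enqueue bridge → queue [store, front, peer, agent, relay, leaf, bridge]
Visit store → queue [front, peer, agent, relay, leaf, bridge]
Visit front; enqueue edge → queue [peer, agent, relay, leaf, bridge, edge]
Visit peer → queue [agent, relay, leaf, bridge, edge]
Visit agent → queue [relay, leaf, bridge, edge]
Visit relay → queue [leaf, bridge, edge]
Visit leaf → queue [bridge, edge]
Visit bridge → queue [edge]
Visit edge → queue []

Visit order: broker, auth, root, shard, worker, index, mesh, queue, back, hub, mirror, store, front, peer, agent, relay, leaf, bridge, edge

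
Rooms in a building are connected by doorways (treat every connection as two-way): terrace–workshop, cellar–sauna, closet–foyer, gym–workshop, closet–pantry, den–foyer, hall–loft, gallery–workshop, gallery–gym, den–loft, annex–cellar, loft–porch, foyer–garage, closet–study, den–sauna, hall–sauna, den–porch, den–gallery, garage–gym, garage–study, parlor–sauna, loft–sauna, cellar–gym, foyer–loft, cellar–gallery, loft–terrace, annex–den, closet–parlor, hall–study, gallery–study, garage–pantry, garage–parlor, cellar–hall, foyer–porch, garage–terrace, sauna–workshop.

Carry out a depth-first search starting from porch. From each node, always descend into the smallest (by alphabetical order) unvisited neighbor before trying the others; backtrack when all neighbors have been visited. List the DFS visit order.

Visit porch
porch → den
den → annex
annex → cellar
cellar → gallery
gallery → gym
gym → garage
garage → foyer
foyer → closet
closet → pantry
closet → parlor
parlor → sauna
sauna → hall
hall → loft
loft → terrace
terrace → workshop
hall → study

porch -> den -> annex -> cellar -> gallery -> gym -> garage -> foyer -> closet -> pantry -> parlor -> sauna -> hall -> loft -> terrace -> workshop -> study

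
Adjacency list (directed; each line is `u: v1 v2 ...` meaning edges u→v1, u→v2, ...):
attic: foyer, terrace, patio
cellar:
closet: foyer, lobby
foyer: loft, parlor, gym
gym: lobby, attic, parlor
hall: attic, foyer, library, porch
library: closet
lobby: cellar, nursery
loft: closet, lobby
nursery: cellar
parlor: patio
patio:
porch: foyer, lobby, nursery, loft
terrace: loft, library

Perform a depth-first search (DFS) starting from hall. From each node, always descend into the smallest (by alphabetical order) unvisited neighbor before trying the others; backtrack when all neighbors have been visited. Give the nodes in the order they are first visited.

Visit hall
hall → attic
attic → foyer
foyer → gym
gym → lobby
lobby → cellar
lobby → nursery
gym → parlor
parlor → patio
foyer → loft
loft → closet
attic → terrace
terrace → library
hall → porch

hall, attic, foyer, gym, lobby, cellar, nursery, parlor, patio, loft, closet, terrace, library, porch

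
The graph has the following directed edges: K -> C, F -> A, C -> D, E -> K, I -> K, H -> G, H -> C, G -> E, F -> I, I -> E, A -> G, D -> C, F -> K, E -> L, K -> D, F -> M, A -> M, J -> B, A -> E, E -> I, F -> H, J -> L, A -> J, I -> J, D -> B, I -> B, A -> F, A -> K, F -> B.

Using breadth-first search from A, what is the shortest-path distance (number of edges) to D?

2

Level 0: A
Level 1: E, F, G, J, K, M
Level 2: B, C, D, H, I, L
D first appears at level 2.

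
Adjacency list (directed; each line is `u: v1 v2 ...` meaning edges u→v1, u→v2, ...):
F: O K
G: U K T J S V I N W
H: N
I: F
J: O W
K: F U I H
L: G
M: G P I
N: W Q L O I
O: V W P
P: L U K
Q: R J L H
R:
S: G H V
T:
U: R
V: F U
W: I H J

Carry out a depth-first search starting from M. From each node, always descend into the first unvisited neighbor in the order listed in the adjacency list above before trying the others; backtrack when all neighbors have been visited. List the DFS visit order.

Visit M
M → G
G → U
U → R
G → K
K → F
F → O
O → V
O → W
W → I
W → H
H → N
N → Q
Q → J
Q → L
O → P
G → T
G → S

M, G, U, R, K, F, O, V, W, I, H, N, Q, J, L, P, T, S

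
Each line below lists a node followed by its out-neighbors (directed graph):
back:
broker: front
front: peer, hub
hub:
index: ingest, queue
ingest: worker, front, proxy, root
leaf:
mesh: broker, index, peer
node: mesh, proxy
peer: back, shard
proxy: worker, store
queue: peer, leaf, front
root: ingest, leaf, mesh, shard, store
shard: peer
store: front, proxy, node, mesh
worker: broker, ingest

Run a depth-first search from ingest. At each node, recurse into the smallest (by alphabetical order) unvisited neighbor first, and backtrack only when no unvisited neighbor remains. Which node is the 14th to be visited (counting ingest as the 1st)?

node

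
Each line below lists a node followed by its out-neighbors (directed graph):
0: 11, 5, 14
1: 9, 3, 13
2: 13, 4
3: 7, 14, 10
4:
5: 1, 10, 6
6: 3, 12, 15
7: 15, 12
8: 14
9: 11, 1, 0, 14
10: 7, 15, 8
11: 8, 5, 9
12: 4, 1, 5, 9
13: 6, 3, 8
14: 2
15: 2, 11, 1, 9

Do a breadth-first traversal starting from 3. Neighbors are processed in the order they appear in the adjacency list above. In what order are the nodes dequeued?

3, 7, 14, 10, 15, 12, 2, 8, 11, 1, 9, 4, 5, 13, 0, 6

Visit 3; enqueue 7, 14, 10 → queue [7, 14, 10]
Visit 7; enqueue 15, 12 → queue [14, 10, 15, 12]
Visit 14; enqueue 2 → queue [10, 15, 12, 2]
Visit 10; enqueue 8 → queue [15, 12, 2, 8]
Visit 15; enqueue 11, 1, 9 → queue [12, 2, 8, 11, 1, 9]
Visit 12; enqueue 4, 5 → queue [2, 8, 11, 1, 9, 4, 5]
Visit 2; enqueue 13 → queue [8, 11, 1, 9, 4, 5, 13]
Visit 8 → queue [11, 1, 9, 4, 5, 13]
Visit 11 → queue [1, 9, 4, 5, 13]
Visit 1 → queue [9, 4, 5, 13]
Visit 9; enqueue 0 → queue [4, 5, 13, 0]
Visit 4 → queue [5, 13, 0]
Visit 5; enqueue 6 → queue [13, 0, 6]
Visit 13 → queue [0, 6]
Visit 0 → queue [6]
Visit 6 → queue []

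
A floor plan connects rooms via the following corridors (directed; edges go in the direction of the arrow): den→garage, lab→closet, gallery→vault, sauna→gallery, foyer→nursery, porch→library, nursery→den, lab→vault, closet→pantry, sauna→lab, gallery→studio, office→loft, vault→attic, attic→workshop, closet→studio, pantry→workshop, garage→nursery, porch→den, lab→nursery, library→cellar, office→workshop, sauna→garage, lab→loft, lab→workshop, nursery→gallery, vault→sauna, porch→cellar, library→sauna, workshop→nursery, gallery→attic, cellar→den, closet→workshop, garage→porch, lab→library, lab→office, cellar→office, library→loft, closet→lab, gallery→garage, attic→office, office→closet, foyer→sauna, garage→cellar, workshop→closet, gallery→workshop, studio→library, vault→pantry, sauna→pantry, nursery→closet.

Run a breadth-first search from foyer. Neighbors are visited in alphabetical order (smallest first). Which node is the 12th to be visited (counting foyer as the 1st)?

attic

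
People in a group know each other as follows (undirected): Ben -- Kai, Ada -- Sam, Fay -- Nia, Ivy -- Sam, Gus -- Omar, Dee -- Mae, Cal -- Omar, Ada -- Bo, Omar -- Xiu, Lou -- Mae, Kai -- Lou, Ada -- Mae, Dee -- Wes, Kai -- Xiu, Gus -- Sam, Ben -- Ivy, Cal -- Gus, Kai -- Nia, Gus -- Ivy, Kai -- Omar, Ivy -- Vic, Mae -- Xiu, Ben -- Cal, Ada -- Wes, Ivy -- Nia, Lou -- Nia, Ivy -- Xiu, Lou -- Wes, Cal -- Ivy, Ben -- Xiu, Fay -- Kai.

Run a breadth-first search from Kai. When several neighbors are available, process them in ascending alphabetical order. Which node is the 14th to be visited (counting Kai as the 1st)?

Vic

Visit Kai; enqueue Ben, Fay, Lou, Nia, Omar, Xiu → queue [Ben, Fay, Lou, Nia, Omar, Xiu]
Visit Ben; enqueue Cal, Ivy → queue [Fay, Lou, Nia, Omar, Xiu, Cal, Ivy]
Visit Fay → queue [Lou, Nia, Omar, Xiu, Cal, Ivy]
Visit Lou; enqueue Mae, Wes → queue [Nia, Omar, Xiu, Cal, Ivy, Mae, Wes]
Visit Nia → queue [Omar, Xiu, Cal, Ivy, Mae, Wes]
Visit Omar; enqueue Gus → queue [Xiu, Cal, Ivy, Mae, Wes, Gus]
Visit Xiu → queue [Cal, Ivy, Mae, Wes, Gus]
Visit Cal → queue [Ivy, Mae, Wes, Gus]
Visit Ivy; enqueue Sam, Vic → queue [Mae, Wes, Gus, Sam, Vic]
Visit Mae; enqueue Ada, Dee → queue [Wes, Gus, Sam, Vic, Ada, Dee]
Visit Wes → queue [Gus, Sam, Vic, Ada, Dee]
Visit Gus → queue [Sam, Vic, Ada, Dee]
Visit Sam → queue [Vic, Ada, Dee]
Visit Vic → queue [Ada, Dee]
Visit Ada; enqueue Bo → queue [Dee, Bo]
Visit Dee → queue [Bo]
Visit Bo → queue []

Visit order: Kai, Ben, Fay, Lou, Nia, Omar, Xiu, Cal, Ivy, Mae, Wes, Gus, Sam, Vic, Ada, Dee, Bo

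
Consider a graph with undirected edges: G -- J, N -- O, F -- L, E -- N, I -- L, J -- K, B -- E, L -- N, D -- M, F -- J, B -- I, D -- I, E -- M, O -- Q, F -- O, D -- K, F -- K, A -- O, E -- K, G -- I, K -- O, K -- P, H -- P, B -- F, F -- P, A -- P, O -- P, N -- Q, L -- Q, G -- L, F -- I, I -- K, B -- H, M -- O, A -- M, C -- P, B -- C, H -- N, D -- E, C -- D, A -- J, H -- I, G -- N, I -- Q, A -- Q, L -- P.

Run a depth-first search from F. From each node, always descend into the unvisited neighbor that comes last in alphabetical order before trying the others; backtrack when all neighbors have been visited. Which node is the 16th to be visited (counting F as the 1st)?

Visit F
F → P
P → O
O → Q
Q → N
N → L
L → I
I → K
K → J
J → G
J → A
A → M
M → E
E → D
D → C
C → B
B → H

Visit order: F, P, O, Q, N, L, I, K, J, G, A, M, E, D, C, B, H

B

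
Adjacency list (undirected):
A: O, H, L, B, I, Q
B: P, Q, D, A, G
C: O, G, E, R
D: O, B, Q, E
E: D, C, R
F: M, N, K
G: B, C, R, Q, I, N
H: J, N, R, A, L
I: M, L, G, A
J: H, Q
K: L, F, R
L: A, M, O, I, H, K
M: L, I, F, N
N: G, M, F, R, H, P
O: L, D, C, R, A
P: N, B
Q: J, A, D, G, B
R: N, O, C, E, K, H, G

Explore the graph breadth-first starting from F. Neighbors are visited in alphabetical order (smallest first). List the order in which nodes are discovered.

Visit F; enqueue K, M, N → queue [K, M, N]
Visit K; enqueue L, R → queue [M, N, L, R]
Visit M; enqueue I → queue [N, L, R, I]
Visit N; enqueue G, H, P → queue [L, R, I, G, H, P]
Visit L; enqueue A, O → queue [R, I, G, H, P, A, O]
Visit R; enqueue C, E → queue [I, G, H, P, A, O, C, E]
Visit I → queue [G, H, P, A, O, C, E]
Visit G; enqueue B, Q → queue [H, P, A, O, C, E, B, Q]
Visit H; enqueue J → queue [P, A, O, C, E, B, Q, J]
Visit P → queue [A, O, C, E, B, Q, J]
Visit A → queue [O, C, E, B, Q, J]
Visit O; enqueue D → queue [C, E, B, Q, J, D]
Visit C → queue [E, B, Q, J, D]
Visit E → queue [B, Q, J, D]
Visit B → queue [Q, J, D]
Visit Q → queue [J, D]
Visit J → queue [D]
Visit D → queue []

F K M N L R I G H P A O C E B Q J D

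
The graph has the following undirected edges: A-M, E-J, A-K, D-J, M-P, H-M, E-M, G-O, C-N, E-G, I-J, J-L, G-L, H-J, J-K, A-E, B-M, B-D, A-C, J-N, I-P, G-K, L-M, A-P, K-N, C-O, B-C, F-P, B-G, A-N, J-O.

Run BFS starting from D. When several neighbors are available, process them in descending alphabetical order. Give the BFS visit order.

Visit D; enqueue J, B → queue [J, B]
Visit J; enqueue O, N, L, K, I, H, E → queue [B, O, N, L, K, I, H, E]
Visit B; enqueue M, G, C → queue [O, N, L, K, I, H, E, M, G, C]
Visit O → queue [N, L, K, I, H, E, M, G, C]
Visit N; enqueue A → queue [L, K, I, H, E, M, G, C, A]
Visit L → queue [K, I, H, E, M, G, C, A]
Visit K → queue [I, H, E, M, G, C, A]
Visit I; enqueue P → queue [H, E, M, G, C, A, P]
Visit H → queue [E, M, G, C, A, P]
Visit E → queue [M, G, C, A, P]
Visit M → queue [G, C, A, P]
Visit G → queue [C, A, P]
Visit C → queue [A, P]
Visit A → queue [P]
Visit P; enqueue F → queue [F]
Visit F → queue []

D → J → B → O → N → L → K → I → H → E → M → G → C → A → P → F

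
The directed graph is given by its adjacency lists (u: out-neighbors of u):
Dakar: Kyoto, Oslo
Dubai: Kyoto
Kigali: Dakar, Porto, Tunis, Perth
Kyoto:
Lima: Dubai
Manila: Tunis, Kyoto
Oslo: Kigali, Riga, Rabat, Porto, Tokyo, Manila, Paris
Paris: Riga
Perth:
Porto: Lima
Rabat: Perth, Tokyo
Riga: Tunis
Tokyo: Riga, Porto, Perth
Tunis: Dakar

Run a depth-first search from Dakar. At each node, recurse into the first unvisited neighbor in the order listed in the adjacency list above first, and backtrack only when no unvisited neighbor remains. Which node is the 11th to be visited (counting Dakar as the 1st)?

Rabat

Visit Dakar
Dakar → Kyoto
Dakar → Oslo
Oslo → Kigali
Kigali → Porto
Porto → Lima
Lima → Dubai
Kigali → Tunis
Kigali → Perth
Oslo → Riga
Oslo → Rabat
Rabat → Tokyo
Oslo → Manila
Oslo → Paris

Visit order: Dakar, Kyoto, Oslo, Kigali, Porto, Lima, Dubai, Tunis, Perth, Riga, Rabat, Tokyo, Manila, Paris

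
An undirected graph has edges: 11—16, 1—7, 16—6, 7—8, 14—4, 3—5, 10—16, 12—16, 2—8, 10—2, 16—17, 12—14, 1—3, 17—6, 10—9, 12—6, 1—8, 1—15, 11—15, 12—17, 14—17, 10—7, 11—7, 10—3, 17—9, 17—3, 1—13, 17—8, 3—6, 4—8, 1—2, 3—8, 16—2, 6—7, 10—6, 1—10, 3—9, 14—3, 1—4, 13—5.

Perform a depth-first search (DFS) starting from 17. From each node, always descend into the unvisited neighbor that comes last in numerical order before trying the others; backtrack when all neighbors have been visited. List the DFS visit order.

17 16 12 14 4 8 7 11 15 1 13 5 3 10 9 6 2

Visit 17
17 → 16
16 → 12
12 → 14
14 → 4
4 → 8
8 → 7
7 → 11
11 → 15
15 → 1
1 → 13
13 → 5
5 → 3
3 → 10
10 → 9
10 → 6
10 → 2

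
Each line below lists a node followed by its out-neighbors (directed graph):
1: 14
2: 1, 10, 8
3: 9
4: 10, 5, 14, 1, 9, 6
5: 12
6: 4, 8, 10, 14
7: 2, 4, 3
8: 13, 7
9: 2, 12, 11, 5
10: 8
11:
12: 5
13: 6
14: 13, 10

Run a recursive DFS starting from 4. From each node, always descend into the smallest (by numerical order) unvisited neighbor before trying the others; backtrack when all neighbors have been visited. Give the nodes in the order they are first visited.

4 -> 1 -> 14 -> 10 -> 8 -> 7 -> 2 -> 3 -> 9 -> 5 -> 12 -> 11 -> 13 -> 6

Visit 4
4 → 1
1 → 14
14 → 10
10 → 8
8 → 7
7 → 2
7 → 3
3 → 9
9 → 5
5 → 12
9 → 11
8 → 13
13 → 6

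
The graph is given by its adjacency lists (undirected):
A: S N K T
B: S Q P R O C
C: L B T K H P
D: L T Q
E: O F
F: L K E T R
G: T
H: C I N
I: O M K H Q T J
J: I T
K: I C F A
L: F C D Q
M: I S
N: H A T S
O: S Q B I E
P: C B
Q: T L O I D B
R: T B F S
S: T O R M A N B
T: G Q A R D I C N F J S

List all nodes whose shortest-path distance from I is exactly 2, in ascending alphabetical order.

A, B, C, D, E, F, G, L, N, R, S

Level 0: I
Level 1: H, J, K, M, O, Q, T
Level 2: A, B, C, D, E, F, G, L, N, R, S
Level 3: P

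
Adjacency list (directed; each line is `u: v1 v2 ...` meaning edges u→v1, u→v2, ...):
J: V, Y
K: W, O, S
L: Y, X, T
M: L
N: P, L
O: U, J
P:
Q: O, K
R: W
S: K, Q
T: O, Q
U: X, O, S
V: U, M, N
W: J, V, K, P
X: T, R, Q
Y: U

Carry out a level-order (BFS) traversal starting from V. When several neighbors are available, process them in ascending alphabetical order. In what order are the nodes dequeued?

V M N U L P O S X T Y J K Q R W

Visit V; enqueue M, N, U → queue [M, N, U]
Visit M; enqueue L → queue [N, U, L]
Visit N; enqueue P → queue [U, L, P]
Visit U; enqueue O, S, X → queue [L, P, O, S, X]
Visit L; enqueue T, Y → queue [P, O, S, X, T, Y]
Visit P → queue [O, S, X, T, Y]
Visit O; enqueue J → queue [S, X, T, Y, J]
Visit S; enqueue K, Q → queue [X, T, Y, J, K, Q]
Visit X; enqueue R → queue [T, Y, J, K, Q, R]
Visit T → queue [Y, J, K, Q, R]
Visit Y → queue [J, K, Q, R]
Visit J → queue [K, Q, R]
Visit K; enqueue W → queue [Q, R, W]
Visit Q → queue [R, W]
Visit R → queue [W]
Visit W → queue []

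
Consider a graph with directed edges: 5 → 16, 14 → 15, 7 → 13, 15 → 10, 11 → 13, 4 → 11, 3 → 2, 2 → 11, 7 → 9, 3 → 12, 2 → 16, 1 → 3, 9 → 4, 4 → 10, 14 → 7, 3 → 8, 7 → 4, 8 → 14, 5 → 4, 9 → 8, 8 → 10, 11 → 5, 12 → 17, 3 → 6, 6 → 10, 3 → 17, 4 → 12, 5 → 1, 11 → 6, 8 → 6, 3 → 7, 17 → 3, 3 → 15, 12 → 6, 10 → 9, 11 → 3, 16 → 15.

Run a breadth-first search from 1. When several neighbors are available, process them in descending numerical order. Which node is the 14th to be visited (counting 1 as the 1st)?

Visit 1; enqueue 3 → queue [3]
Visit 3; enqueue 17, 15, 12, 8, 7, 6, 2 → queue [17, 15, 12, 8, 7, 6, 2]
Visit 17 → queue [15, 12, 8, 7, 6, 2]
Visit 15; enqueue 10 → queue [12, 8, 7, 6, 2, 10]
Visit 12 → queue [8, 7, 6, 2, 10]
Visit 8; enqueue 14 → queue [7, 6, 2, 10, 14]
Visit 7; enqueue 13, 9, 4 → queue [6, 2, 10, 14, 13, 9, 4]
Visit 6 → queue [2, 10, 14, 13, 9, 4]
Visit 2; enqueue 16, 11 → queue [10, 14, 13, 9, 4, 16, 11]
Visit 10 → queue [14, 13, 9, 4, 16, 11]
Visit 14 → queue [13, 9, 4, 16, 11]
Visit 13 → queue [9, 4, 16, 11]
Visit 9 → queue [4, 16, 11]
Visit 4 → queue [16, 11]
Visit 16 → queue [11]
Visit 11; enqueue 5 → queue [5]
Visit 5 → queue []

Visit order: 1, 3, 17, 15, 12, 8, 7, 6, 2, 10, 14, 13, 9, 4, 16, 11, 5

4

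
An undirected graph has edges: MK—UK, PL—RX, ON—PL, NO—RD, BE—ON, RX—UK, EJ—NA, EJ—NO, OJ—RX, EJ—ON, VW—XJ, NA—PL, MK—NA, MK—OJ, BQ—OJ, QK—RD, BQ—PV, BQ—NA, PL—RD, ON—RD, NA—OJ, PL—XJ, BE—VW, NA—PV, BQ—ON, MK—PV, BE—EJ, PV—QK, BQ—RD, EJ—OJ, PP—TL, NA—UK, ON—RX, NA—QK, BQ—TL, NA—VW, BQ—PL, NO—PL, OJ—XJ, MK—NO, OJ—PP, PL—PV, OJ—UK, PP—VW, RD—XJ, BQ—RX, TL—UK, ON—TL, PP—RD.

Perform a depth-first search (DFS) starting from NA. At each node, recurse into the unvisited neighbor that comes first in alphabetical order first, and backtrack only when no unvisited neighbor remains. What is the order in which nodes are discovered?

Visit NA
NA → BQ
BQ → OJ
OJ → EJ
EJ → BE
BE → ON
ON → PL
PL → NO
NO → MK
MK → PV
PV → QK
QK → RD
RD → PP
PP → TL
TL → UK
UK → RX
PP → VW
VW → XJ

NA, BQ, OJ, EJ, BE, ON, PL, NO, MK, PV, QK, RD, PP, TL, UK, RX, VW, XJ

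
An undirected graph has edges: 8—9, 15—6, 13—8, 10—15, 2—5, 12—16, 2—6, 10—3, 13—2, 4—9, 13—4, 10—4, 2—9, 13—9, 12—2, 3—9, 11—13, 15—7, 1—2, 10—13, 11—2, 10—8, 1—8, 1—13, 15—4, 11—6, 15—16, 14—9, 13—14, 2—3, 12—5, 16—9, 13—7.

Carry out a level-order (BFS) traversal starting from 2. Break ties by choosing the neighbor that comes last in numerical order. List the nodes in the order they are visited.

Visit 2; enqueue 13, 12, 11, 9, 6, 5, 3, 1 → queue [13, 12, 11, 9, 6, 5, 3, 1]
Visit 13; enqueue 14, 10, 8, 7, 4 → queue [12, 11, 9, 6, 5, 3, 1, 14, 10, 8, 7, 4]
Visit 12; enqueue 16 → queue [11, 9, 6, 5, 3, 1, 14, 10, 8, 7, 4, 16]
Visit 11 → queue [9, 6, 5, 3, 1, 14, 10, 8, 7, 4, 16]
Visit 9 → queue [6, 5, 3, 1, 14, 10, 8, 7, 4, 16]
Visit 6; enqueue 15 → queue [5, 3, 1, 14, 10, 8, 7, 4, 16, 15]
Visit 5 → queue [3, 1, 14, 10, 8, 7, 4, 16, 15]
Visit 3 → queue [1, 14, 10, 8, 7, 4, 16, 15]
Visit 1 → queue [14, 10, 8, 7, 4, 16, 15]
Visit 14 → queue [10, 8, 7, 4, 16, 15]
Visit 10 → queue [8, 7, 4, 16, 15]
Visit 8 → queue [7, 4, 16, 15]
Visit 7 → queue [4, 16, 15]
Visit 4 → queue [16, 15]
Visit 16 → queue [15]
Visit 15 → queue []

2 13 12 11 9 6 5 3 1 14 10 8 7 4 16 15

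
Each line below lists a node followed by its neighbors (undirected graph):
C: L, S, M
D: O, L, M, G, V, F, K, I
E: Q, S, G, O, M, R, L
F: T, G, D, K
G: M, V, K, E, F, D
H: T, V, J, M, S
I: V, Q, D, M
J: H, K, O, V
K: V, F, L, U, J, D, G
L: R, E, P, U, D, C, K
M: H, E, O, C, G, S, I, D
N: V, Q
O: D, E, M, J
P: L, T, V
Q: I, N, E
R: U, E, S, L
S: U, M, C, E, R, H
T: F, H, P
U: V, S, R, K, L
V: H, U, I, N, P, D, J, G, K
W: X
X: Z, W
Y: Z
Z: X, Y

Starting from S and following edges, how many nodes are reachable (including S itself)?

20

BFS from S visits: S, U, M, C, E, R, H, V, K, L, O, G, I, D, Q, T, J, N, P, F
Reachable nodes: 20 of 24 total.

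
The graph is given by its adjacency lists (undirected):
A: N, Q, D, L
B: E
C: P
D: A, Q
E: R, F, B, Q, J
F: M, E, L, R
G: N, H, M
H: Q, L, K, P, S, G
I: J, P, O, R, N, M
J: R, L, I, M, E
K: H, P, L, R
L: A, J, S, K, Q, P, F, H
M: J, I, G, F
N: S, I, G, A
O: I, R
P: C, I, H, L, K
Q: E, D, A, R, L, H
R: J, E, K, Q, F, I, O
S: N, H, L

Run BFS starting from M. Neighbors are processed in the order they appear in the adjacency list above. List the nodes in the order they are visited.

M, J, I, G, F, R, L, E, P, O, N, H, K, Q, A, S, B, C, D

Visit M; enqueue J, I, G, F → queue [J, I, G, F]
Visit J; enqueue R, L, E → queue [I, G, F, R, L, E]
Visit I; enqueue P, O, N → queue [G, F, R, L, E, P, O, N]
Visit G; enqueue H → queue [F, R, L, E, P, O, N, H]
Visit F → queue [R, L, E, P, O, N, H]
Visit R; enqueue K, Q → queue [L, E, P, O, N, H, K, Q]
Visit L; enqueue A, S → queue [E, P, O, N, H, K, Q, A, S]
Visit E; enqueue B → queue [P, O, N, H, K, Q, A, S, B]
Visit P; enqueue C → queue [O, N, H, K, Q, A, S, B, C]
Visit O → queue [N, H, K, Q, A, S, B, C]
Visit N → queue [H, K, Q, A, S, B, C]
Visit H → queue [K, Q, A, S, B, C]
Visit K → queue [Q, A, S, B, C]
Visit Q; enqueue D → queue [A, S, B, C, D]
Visit A → queue [S, B, C, D]
Visit S → queue [B, C, D]
Visit B → queue [C, D]
Visit C → queue [D]
Visit D → queue []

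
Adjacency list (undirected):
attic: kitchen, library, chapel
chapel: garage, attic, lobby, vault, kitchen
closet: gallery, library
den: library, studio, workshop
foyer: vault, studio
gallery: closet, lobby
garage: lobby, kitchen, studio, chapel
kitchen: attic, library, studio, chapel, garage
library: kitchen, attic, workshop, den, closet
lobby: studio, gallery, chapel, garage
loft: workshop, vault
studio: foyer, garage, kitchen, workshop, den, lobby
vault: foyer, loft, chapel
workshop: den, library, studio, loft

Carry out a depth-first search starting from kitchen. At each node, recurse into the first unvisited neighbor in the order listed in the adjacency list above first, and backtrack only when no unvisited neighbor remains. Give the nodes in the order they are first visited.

kitchen attic library workshop den studio foyer vault loft chapel garage lobby gallery closet

Visit kitchen
kitchen → attic
attic → library
library → workshop
workshop → den
den → studio
studio → foyer
foyer → vault
vault → loft
vault → chapel
chapel → garage
garage → lobby
lobby → gallery
gallery → closet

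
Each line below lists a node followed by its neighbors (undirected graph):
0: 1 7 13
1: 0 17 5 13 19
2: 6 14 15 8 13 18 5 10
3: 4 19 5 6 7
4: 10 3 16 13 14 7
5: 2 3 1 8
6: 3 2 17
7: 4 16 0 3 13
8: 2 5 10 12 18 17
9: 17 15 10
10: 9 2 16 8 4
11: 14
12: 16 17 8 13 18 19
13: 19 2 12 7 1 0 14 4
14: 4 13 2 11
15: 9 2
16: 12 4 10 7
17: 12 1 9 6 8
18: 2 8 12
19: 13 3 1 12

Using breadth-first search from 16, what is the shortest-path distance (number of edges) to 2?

2

Level 0: 16
Level 1: 4, 7, 10, 12
Level 2: 0, 2, 3, 8, 9, 13, 14, 17, 18, 19
Level 3: 1, 5, 6, 11, 15
2 first appears at level 2.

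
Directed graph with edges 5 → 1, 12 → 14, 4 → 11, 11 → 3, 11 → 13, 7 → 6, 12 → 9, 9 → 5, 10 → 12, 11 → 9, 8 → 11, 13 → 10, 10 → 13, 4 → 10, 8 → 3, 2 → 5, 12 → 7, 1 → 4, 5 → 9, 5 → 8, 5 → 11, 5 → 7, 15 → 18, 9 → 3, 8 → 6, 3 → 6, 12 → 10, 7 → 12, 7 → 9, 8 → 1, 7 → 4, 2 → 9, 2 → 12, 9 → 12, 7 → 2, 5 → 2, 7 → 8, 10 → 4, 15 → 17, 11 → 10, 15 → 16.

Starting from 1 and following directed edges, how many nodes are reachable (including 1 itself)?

14

BFS from 1 visits: 1, 4, 10, 11, 12, 13, 3, 9, 7, 14, 6, 5, 2, 8
Reachable nodes: 14 of 18 total.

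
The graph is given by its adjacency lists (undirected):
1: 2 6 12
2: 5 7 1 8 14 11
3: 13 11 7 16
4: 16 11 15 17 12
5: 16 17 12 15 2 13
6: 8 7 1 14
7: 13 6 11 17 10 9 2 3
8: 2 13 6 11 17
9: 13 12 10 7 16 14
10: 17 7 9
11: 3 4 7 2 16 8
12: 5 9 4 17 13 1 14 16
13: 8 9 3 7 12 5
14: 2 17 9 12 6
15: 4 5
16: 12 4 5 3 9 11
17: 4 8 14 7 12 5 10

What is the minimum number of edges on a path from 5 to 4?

2

Level 0: 5
Level 1: 2, 12, 13, 15, 16, 17
Level 2: 1, 3, 4, 7, 8, 9, 10, 11, 14
Level 3: 6
4 first appears at level 2.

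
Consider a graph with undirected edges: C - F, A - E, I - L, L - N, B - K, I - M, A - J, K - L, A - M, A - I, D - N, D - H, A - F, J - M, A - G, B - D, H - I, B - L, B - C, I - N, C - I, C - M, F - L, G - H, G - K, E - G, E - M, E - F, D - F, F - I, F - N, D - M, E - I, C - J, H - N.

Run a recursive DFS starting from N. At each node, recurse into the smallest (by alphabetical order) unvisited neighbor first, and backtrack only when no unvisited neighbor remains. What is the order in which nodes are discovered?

N → D → B → C → F → A → E → G → H → I → L → K → M → J

Visit N
N → D
D → B
B → C
C → F
F → A
A → E
E → G
G → H
H → I
I → L
L → K
I → M
M → J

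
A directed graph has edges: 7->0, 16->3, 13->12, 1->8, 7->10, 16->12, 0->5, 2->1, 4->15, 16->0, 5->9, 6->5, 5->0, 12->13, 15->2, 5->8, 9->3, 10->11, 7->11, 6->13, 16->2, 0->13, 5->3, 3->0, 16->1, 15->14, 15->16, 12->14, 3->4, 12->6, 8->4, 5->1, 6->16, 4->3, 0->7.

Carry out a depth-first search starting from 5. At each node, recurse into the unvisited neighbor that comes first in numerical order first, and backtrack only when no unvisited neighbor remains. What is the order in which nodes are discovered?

5, 0, 7, 10, 11, 13, 12, 6, 16, 1, 8, 4, 3, 15, 2, 14, 9

Visit 5
5 → 0
0 → 7
7 → 10
10 → 11
0 → 13
13 → 12
12 → 6
6 → 16
16 → 1
1 → 8
8 → 4
4 → 3
4 → 15
15 → 2
15 → 14
5 → 9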